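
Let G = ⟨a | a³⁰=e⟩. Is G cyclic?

|G| = 30. The element a has order 30 (its powers give 30 distinct elements), so ⟨a⟩ = G and G is cyclic.

Answer: Yes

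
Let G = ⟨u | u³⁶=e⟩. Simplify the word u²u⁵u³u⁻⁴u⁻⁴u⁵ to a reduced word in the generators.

Multiply left to right, reducing at each step:
  (u²) · u⁵ = u⁷
  (u⁷) · u³ = u¹⁰
  (u¹⁰) · u⁻⁴ = u⁶
  (u⁶) · u⁻⁴ = u²
  (u²) · u⁵ = u⁷

Answer: u⁷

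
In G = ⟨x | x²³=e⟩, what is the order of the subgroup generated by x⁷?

|⟨x⁷⟩| equals the order of x⁷. Compute successive powers until reaching e:
  (x⁷)¹ = x⁷, (x⁷)² = x¹⁴, (x⁷)³ = x²¹, (x⁷)⁴ = x⁵, (x⁷)⁵ = x¹², (x⁷)⁶ = x¹⁹, (x⁷)⁷ = x³, (x⁷)⁸ = x¹⁰, (x⁷)⁹ = x¹⁷, (x⁷)¹⁰ = x, (x⁷)¹¹ = x⁸, (x⁷)¹² = x¹⁵, (x⁷)¹³ = x²², (x⁷)¹⁴ = x⁶, (x⁷)¹⁵ = x¹³, (x⁷)¹⁶ = x²⁰, (x⁷)¹⁷ = x⁴, (x⁷)¹⁸ = x¹¹, (x⁷)¹⁹ = x¹⁸, (x⁷)²⁰ = x², (x⁷)²¹ = x⁹, (x⁷)²² = x¹⁶, (x⁷)²³ = e.
The smallest positive k with (x⁷)ᵏ = e is 23, so |⟨x⁷⟩| = 23.

Answer: 23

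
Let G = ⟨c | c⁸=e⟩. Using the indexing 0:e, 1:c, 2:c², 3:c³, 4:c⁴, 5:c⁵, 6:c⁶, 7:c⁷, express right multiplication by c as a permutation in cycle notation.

(0 1 2 3 4 5 6 7)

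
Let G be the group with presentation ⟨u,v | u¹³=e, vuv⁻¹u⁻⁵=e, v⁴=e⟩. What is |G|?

Enumerate words in the generators, reducing via the relations: the distinct elements are
  {e, u, v, uv, u², u³, u⁴, u⁵, u⁶, u⁷, u⁸, u⁹, v², v³, uv², uv³, u²v, u³v, u¹², u¹¹, u¹⁰, u⁴v, u⁵v, u⁶v, u⁷v, u⁸v, u⁹v, u²v², u²v³, u³v², u³v³, u¹²v, u¹¹v, u¹⁰v, u⁴v², u⁴v³, u⁵v², u⁵v³, u⁶v², u⁶v³, u⁷v², u⁷v³, u⁸v², u⁸v³, u⁹v², u⁹v³, u¹²v², u¹²v³, u¹¹v², u¹¹v³, u¹⁰v², u¹⁰v³}.
No further products give new elements, so |G| = 52.

Answer: 52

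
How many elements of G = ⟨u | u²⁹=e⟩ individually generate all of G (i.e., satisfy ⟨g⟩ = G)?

G is cyclic of order 29. An element generates G iff its order is 29, and a cyclic group of order 29 has exactly φ(29) = 28 such elements.

Answer: 28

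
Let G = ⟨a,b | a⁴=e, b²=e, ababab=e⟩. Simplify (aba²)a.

Compute (aba²) · a by multiplying left to right and reducing via the relations at each step:
  (aba²) · a = aba³

Answer: aba³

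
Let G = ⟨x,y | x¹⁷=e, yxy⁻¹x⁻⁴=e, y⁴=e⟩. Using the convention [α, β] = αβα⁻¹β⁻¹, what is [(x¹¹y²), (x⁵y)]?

[(x¹¹y²), (x⁵y)] = (x¹¹y²)·(x⁵y)·(x¹¹y²)⁻¹·(x⁵y)⁻¹.
  (x¹¹y²) · (x⁵y) = x⁶y³
  (x⁶y³) · (x¹¹y²) = x¹³y
  (x¹³y) · (x³y³) = x⁸

Answer: x⁸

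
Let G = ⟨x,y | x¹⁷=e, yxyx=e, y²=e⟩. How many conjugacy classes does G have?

The conjugacy classes (representative and size) are:
  [e] (size 1), [x¹⁶] (size 2), [x²] (size 2), [x³] (size 2), [x¹³] (size 2), [x¹²] (size 2), [x⁶] (size 2), [x¹⁰] (size 2), [x⁹] (size 2), [x⁷y] (size 17).
Class equation: 1 + 2 + 2 + 2 + 2 + 2 + 2 + 2 + 2 + 17 = 34 = |G|. So G has 10 conjugacy classes.

Answer: 10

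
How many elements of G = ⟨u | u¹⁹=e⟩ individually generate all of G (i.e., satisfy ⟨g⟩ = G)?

G is cyclic of order 19. An element generates G iff its order is 19, and a cyclic group of order 19 has exactly φ(19) = 18 such elements.

Answer: 18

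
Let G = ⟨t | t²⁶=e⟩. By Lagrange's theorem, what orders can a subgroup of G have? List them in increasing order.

|G| = 26 = 2 · 13. By Lagrange's theorem the order of any subgroup divides 26; the divisors of 26 are 1, 2, 13, 26.

Answer: 1, 2, 13, 26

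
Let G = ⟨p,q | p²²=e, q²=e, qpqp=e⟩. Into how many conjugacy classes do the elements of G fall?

The conjugacy classes (representative and size) are:
  [e] (size 1), [p] (size 2), [p²] (size 2), [p¹⁹] (size 2), [p⁴] (size 2), [p⁵] (size 2), [p⁶] (size 2), [p⁷] (size 2), [p⁸] (size 2), [p¹³] (size 2), [p¹⁰] (size 2), [p¹¹] (size 1), [p⁶q] (size 11), [pq] (size 11).
Class equation: 1 + 2 + 2 + 2 + 2 + 2 + 2 + 2 + 2 + 2 + 2 + 1 + 11 + 11 = 44 = |G|. So G has 14 conjugacy classes.

Answer: 14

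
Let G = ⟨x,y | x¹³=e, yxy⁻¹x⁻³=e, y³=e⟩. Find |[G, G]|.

G' = [G, G] is generated by all commutators. The generator-pair commutators are: [x, y] = x¹¹.
The subgroup they normally generate is {e, x, x², x³, x⁴, x⁵, x⁶, x⁷, x⁸, x⁹, x¹⁰, x¹¹, x¹²}, of order 13.
Check: |G/G'| = 39/13 = 3 is the order of the abelianisation.

Answer: 13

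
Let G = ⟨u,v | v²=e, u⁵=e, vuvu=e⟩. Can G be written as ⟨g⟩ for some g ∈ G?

Every cyclic group is abelian. But u·v = uv while v·u = u⁴v, so u·v ≠ v·u and G is not abelian. Hence G is not cyclic.

Answer: No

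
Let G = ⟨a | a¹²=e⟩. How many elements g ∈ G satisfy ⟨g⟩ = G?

G is cyclic of order 12. An element generates G iff its order is 12, and a cyclic group of order 12 has exactly φ(12) = 4 such elements.

Answer: 4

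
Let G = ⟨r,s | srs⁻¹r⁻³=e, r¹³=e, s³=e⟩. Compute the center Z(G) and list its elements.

An element z ∈ Z(G) iff z commutes with every generator.
For example e is central: e·r = r = r·e; e·s = s = s·e.
Whereas r ∉ Z(G) since r·s = rs ≠ r³s = s·r.
Checking each of the 39 elements this way gives Z(G) = {e}, of order 1.

Answer: {e}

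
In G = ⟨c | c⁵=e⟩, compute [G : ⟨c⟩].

First find ord(c) by computing successive powers:
  c¹ = c, c² = c², c³ = c³, c⁴ = c⁴, c⁵ = e.
So |⟨c⟩| = ord(c) = 5. With |G| = 5, by Lagrange [G : ⟨c⟩] = 5/5 = 1.

Answer: 1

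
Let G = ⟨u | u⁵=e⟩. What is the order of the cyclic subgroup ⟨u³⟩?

|⟨u³⟩| equals the order of u³. Compute successive powers until reaching e:
  (u³)¹ = u³, (u³)² = u, (u³)³ = u⁴, (u³)⁴ = u², (u³)⁵ = e.
The smallest positive k with (u³)ᵏ = e is 5, so |⟨u³⟩| = 5.

Answer: 5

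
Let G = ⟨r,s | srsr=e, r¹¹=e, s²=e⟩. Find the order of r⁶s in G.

Compute successive powers until reaching e:
  (r⁶s)¹ = r⁶s, (r⁶s)² = e.
The smallest positive k with (r⁶s)ᵏ = e is 2.

Answer: 2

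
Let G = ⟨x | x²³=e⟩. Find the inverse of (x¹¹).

The order of (x¹¹) is 23 (smallest k with (x¹¹)ᵏ = e), so (x¹¹)⁻¹ = (x¹¹)²² = x¹².
Check: (x¹¹) · (x¹²) → (x¹¹) · x¹² = e, giving e as required.

Answer: x¹²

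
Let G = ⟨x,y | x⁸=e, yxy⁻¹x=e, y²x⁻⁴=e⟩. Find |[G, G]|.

G' = [G, G] is generated by all commutators. The generator-pair commutators are: [x, y] = x².
The subgroup they normally generate is {e, x², x⁴, x⁶}, of order 4.
Check: |G/G'| = 16/4 = 4 is the order of the abelianisation.

Answer: 4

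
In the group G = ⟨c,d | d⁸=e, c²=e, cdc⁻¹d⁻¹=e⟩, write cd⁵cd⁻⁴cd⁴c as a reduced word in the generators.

Multiply left to right, reducing at each step:
  c · d⁵ = cd⁵
  (cd⁵) · c = d⁵
  (d⁵) · d⁻⁴ = d
  d · c = cd
  (cd) · d⁴ = cd⁵
  (cd⁵) · c = d⁵

Answer: d⁵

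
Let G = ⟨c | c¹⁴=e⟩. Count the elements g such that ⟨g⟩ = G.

G is cyclic of order 14. An element generates G iff its order is 14, and a cyclic group of order 14 has exactly φ(14) = 6 such elements.

Answer: 6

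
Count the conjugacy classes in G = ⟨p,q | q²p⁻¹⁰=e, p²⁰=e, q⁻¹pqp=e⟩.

The conjugacy classes (representative and size) are:
  [e] (size 1), [p] (size 2), [p²] (size 2), [p³] (size 2), [p⁴] (size 2), [p⁵] (size 2), [p¹⁴] (size 2), [p⁷] (size 2), [p⁸] (size 2), [p¹¹] (size 2), [p¹⁰] (size 1), [p²q⁻¹] (size 10), [p⁹q] (size 10).
Class equation: 1 + 2 + 2 + 2 + 2 + 2 + 2 + 2 + 2 + 2 + 1 + 10 + 10 = 40 = |G|. So G has 13 conjugacy classes.

Answer: 13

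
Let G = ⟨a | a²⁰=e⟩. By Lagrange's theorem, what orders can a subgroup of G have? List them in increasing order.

|G| = 20 = 2² · 5. By Lagrange's theorem the order of any subgroup divides 20; the divisors of 20 are 1, 2, 4, 5, 10, 20.

Answer: 1, 2, 4, 5, 10, 20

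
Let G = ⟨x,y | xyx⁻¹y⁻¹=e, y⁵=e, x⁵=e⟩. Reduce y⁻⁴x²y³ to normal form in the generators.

Multiply left to right, reducing at each step:
  y · x² = x²y
  (x²y) · y³ = x²y⁴

Answer: x²y⁴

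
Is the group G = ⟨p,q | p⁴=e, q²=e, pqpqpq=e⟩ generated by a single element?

Every cyclic group is abelian. But p·q = pq while q·p = qp, so p·q ≠ q·p and G is not abelian. Hence G is not cyclic.

Answer: No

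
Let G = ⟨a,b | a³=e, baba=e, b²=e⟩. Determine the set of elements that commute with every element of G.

An element z ∈ Z(G) iff z commutes with every generator.
For example e is central: e·a = a = a·e; e·b = b = b·e.
Whereas a ∉ Z(G) since a·b = ab ≠ a²b = b·a.
Checking each of the 6 elements this way gives Z(G) = {e}, of order 1.

Answer: {e}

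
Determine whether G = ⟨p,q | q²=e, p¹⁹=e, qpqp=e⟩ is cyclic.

Every cyclic group is abelian. But p·q = pq while q·p = p¹⁸q, so p·q ≠ q·p and G is not abelian. Hence G is not cyclic.

Answer: No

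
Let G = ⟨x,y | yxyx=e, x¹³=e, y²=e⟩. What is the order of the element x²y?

Compute successive powers until reaching e:
  (x²y)¹ = x²y, (x²y)² = e.
The smallest positive k with (x²y)ᵏ = e is 2.

Answer: 2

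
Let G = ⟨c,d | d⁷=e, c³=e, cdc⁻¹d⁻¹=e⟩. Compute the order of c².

Compute successive powers until reaching e:
  (c²)¹ = c², (c²)² = c, (c²)³ = e.
The smallest positive k with (c²)ᵏ = e is 3.

Answer: 3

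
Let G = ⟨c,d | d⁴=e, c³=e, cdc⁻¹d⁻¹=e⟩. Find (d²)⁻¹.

The order of (d²) is 2 (smallest k with (d²)ᵏ = e), so (d²)⁻¹ = (d²)¹ = d².
Check: (d²) · (d²) → (d²) · d² = e, giving e as required.

Answer: d²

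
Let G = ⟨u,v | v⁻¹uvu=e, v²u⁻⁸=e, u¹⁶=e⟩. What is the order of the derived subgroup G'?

G' = [G, G] is generated by all commutators. The generator-pair commutators are: [u, v] = u².
The subgroup they normally generate is {e, u², u⁴, u⁶, u⁸, u¹⁰, u¹², u¹⁴}, of order 8.
Check: |G/G'| = 32/8 = 4 is the order of the abelianisation.

Answer: 8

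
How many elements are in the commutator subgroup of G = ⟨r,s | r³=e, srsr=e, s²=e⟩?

G' = [G, G] is generated by all commutators. The generator-pair commutators are: [r, s] = r².
The subgroup they normally generate is {e, r, r²}, of order 3.
Check: |G/G'| = 6/3 = 2 is the order of the abelianisation.

Answer: 3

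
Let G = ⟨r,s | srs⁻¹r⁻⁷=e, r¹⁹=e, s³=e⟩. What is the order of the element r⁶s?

Compute successive powers until reaching e:
  (r⁶s)¹ = r⁶s, (r⁶s)² = r¹⁰s², (r⁶s)³ = e.
The smallest positive k with (r⁶s)ᵏ = e is 3.

Answer: 3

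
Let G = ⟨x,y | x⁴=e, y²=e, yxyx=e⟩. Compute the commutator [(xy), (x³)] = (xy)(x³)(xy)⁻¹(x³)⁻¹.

[(xy), (x³)] = (xy)·(x³)·(xy)⁻¹·(x³)⁻¹.
  (xy) · (x³) = x²y
  (x²y) · (xy) = x
  x · x = x²

Answer: x²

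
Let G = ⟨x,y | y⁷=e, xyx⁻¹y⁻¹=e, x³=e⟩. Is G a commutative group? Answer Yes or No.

Each pair of generators commutes: x·y = xy = y·x. Since the generators pairwise commute, every element of G commutes with every other, so G is abelian.

Answer: Yes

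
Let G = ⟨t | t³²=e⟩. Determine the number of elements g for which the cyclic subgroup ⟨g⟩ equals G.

G is cyclic of order 32. An element generates G iff its order is 32, and a cyclic group of order 32 has exactly φ(32) = 16 such elements.

Answer: 16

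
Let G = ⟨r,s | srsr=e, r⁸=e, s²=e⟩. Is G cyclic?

Every cyclic group is abelian. But r·s = rs while s·r = r⁷s, so r·s ≠ s·r and G is not abelian. Hence G is not cyclic.

Answer: No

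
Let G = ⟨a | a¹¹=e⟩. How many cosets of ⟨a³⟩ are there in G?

First find ord(a³) by computing successive powers:
  (a³)¹ = a³, (a³)² = a⁶, (a³)³ = a⁹, (a³)⁴ = a, (a³)⁵ = a⁴, (a³)⁶ = a⁷, (a³)⁷ = a¹⁰, (a³)⁸ = a², (a³)⁹ = a⁵, (a³)¹⁰ = a⁸, (a³)¹¹ = e.
So |⟨a³⟩| = ord(a³) = 11. With |G| = 11, by Lagrange [G : ⟨a³⟩] = 11/11 = 1.

Answer: 1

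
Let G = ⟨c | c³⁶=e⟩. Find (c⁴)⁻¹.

The order of (c⁴) is 9 (smallest k with (c⁴)ᵏ = e), so (c⁴)⁻¹ = (c⁴)⁸ = c³².
Check: (c⁴) · (c³²) → (c⁴) · c³² = e, giving e as required.

Answer: c³²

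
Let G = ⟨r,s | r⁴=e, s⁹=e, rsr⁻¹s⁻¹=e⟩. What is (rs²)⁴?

Compute successive powers of (rs²), reducing at each step:
  (rs²)²: (rs²) · r = r²s²;   (r²s²) · s² = r²s⁴
  (rs²)³: (r²s⁴) · r = r³s⁴;   (r³s⁴) · s² = r³s⁶
  (rs²)⁴: (r³s⁶) · r = s⁶;   (s⁶) · s² = s⁸

Answer: s⁸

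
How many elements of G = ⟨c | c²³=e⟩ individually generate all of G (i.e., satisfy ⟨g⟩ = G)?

G is cyclic of order 23. An element generates G iff its order is 23, and a cyclic group of order 23 has exactly φ(23) = 22 such elements.

Answer: 22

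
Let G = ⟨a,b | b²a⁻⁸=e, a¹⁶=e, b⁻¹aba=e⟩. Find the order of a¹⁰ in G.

Compute successive powers until reaching e:
  (a¹⁰)¹ = a¹⁰, (a¹⁰)² = a⁴, (a¹⁰)³ = a¹⁴, (a¹⁰)⁴ = a⁸, (a¹⁰)⁵ = a², (a¹⁰)⁶ = a¹², (a¹⁰)⁷ = a⁶, (a¹⁰)⁸ = e.
The smallest positive k with (a¹⁰)ᵏ = e is 8.

Answer: 8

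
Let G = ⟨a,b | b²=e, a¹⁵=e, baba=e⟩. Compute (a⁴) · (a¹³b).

Compute (a⁴) · (a¹³b) by multiplying left to right and reducing via the relations at each step:
  (a⁴) · a¹³ = a²
  (a²) · b = a²b

Answer: a²b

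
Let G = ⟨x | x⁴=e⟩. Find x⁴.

Compute successive powers of x, reducing at each step:
  x²: x · x = x²
  x³: (x²) · x = x³
  x⁴: (x³) · x = e

Answer: e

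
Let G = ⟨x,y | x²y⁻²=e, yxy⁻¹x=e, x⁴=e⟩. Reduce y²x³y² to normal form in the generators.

Multiply left to right, reducing at each step:
  (x²) · x³ = x
  x · y² = x³

Answer: x³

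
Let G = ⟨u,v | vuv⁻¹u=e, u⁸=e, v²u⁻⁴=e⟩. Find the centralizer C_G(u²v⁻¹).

⟨u²v⁻¹⟩ ⊆ C_G(u²v⁻¹) since powers of u²v⁻¹ commute with u²v⁻¹; so |C_G(u²v⁻¹)| ≥ |⟨u²v⁻¹⟩| = 4.
By orbit–stabilizer, |C_G(u²v⁻¹)| = |G| / |conj. class of u²v⁻¹| = 16 / 4 = 4.
The 4 elements commuting with u²v⁻¹ are {e, u⁴, u²v, u²v⁻¹}.

Answer: {e, u⁴, u²v, u²v⁻¹}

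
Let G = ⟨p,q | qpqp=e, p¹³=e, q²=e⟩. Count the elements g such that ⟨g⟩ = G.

⟨g⟩ = G would require ord(g) = |G| = 26, but the maximum element order in G is 13 < 26. So G is not cyclic and no single element generates it: the count is 0.

Answer: 0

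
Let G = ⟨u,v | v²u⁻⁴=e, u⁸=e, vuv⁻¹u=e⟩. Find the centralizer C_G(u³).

⟨u³⟩ ⊆ C_G(u³) since powers of u³ commute with u³; so |C_G(u³)| ≥ |⟨u³⟩| = 8.
By orbit–stabilizer, |C_G(u³)| = |G| / |conj. class of u³| = 16 / 2 = 8.
The 8 elements commuting with u³ are {e, u, u², u³, u⁴, u⁵, u⁶, u⁷}.

Answer: {e, u, u², u³, u⁴, u⁵, u⁶, u⁷}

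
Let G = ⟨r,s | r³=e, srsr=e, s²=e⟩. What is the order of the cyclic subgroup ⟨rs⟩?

|⟨rs⟩| equals the order of rs. Compute successive powers until reaching e:
  (rs)¹ = rs, (rs)² = e.
The smallest positive k with (rs)ᵏ = e is 2, so |⟨rs⟩| = 2.

Answer: 2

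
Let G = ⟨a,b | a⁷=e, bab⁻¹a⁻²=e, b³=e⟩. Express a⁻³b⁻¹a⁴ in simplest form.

Multiply left to right, reducing at each step:
  (a⁴) · b⁻¹ = a⁴b²
  (a⁴b²) · a⁴ = a⁶b²

Answer: a⁶b²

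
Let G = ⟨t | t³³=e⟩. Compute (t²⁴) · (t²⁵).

Compute (t²⁴) · (t²⁵) by multiplying left to right and reducing via the relations at each step:
  (t²⁴) · t²⁵ = t¹⁶

Answer: t¹⁶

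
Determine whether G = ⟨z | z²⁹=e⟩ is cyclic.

|G| = 29. The element z has order 29 (its powers give 29 distinct elements), so ⟨z⟩ = G and G is cyclic.

Answer: Yes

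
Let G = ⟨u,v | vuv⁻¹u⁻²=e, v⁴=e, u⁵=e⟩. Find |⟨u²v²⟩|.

|⟨u²v²⟩| equals the order of u²v². Compute successive powers until reaching e:
  (u²v²)¹ = u²v², (u²v²)² = e.
The smallest positive k with (u²v²)ᵏ = e is 2, so |⟨u²v²⟩| = 2.

Answer: 2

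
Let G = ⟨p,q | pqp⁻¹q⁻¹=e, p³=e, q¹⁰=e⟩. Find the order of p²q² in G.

Compute successive powers until reaching e:
  (p²q²)¹ = p²q², (p²q²)² = pq⁴, (p²q²)³ = q⁶, (p²q²)⁴ = p²q⁸, (p²q²)⁵ = p, (p²q²)⁶ = q², (p²q²)⁷ = p²q⁴, (p²q²)⁸ = pq⁶, (p²q²)⁹ = q⁸, (p²q²)¹⁰ = p², (p²q²)¹¹ = pq², (p²q²)¹² = q⁴, (p²q²)¹³ = p²q⁶, (p²q²)¹⁴ = pq⁸, (p²q²)¹⁵ = e.
The smallest positive k with (p²q²)ᵏ = e is 15.

Answer: 15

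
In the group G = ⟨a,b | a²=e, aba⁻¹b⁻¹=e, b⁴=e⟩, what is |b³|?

Compute successive powers until reaching e:
  (b³)¹ = b³, (b³)² = b², (b³)³ = b, (b³)⁴ = e.
The smallest positive k with (b³)ᵏ = e is 4.

Answer: 4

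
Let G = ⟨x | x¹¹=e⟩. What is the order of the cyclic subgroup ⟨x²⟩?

|⟨x²⟩| equals the order of x². Compute successive powers until reaching e:
  (x²)¹ = x², (x²)² = x⁴, (x²)³ = x⁶, (x²)⁴ = x⁸, (x²)⁵ = x¹⁰, (x²)⁶ = x, (x²)⁷ = x³, (x²)⁸ = x⁵, (x²)⁹ = x⁷, (x²)¹⁰ = x⁹, (x²)¹¹ = e.
The smallest positive k with (x²)ᵏ = e is 11, so |⟨x²⟩| = 11.

Answer: 11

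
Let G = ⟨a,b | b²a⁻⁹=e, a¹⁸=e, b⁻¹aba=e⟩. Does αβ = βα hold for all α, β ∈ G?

a·b = ab but b·a = a⁸b⁻¹, so a·b ≠ b·a and G is not abelian.

Answer: No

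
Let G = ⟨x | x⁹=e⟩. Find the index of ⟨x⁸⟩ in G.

First find ord(x⁸) by computing successive powers:
  (x⁸)¹ = x⁸, (x⁸)² = x⁷, (x⁸)³ = x⁶, (x⁸)⁴ = x⁵, (x⁸)⁵ = x⁴, (x⁸)⁶ = x³, (x⁸)⁷ = x², (x⁸)⁸ = x, (x⁸)⁹ = e.
So |⟨x⁸⟩| = ord(x⁸) = 9. With |G| = 9, by Lagrange [G : ⟨x⁸⟩] = 9/9 = 1.

Answer: 1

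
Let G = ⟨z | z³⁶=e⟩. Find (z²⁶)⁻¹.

The order of (z²⁶) is 18 (smallest k with (z²⁶)ᵏ = e), so (z²⁶)⁻¹ = (z²⁶)¹⁷ = z¹⁰.
Check: (z²⁶) · (z¹⁰) → (z²⁶) · z¹⁰ = e, giving e as required.

Answer: z¹⁰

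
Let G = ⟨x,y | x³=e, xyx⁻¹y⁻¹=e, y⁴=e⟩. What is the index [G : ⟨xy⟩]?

First find ord(xy) by computing successive powers:
  (xy)¹ = xy, (xy)² = x²y², (xy)³ = y³, (xy)⁴ = x, (xy)⁵ = x²y, (xy)⁶ = y², (xy)⁷ = xy³, (xy)⁸ = x², (xy)⁹ = y, (xy)¹⁰ = xy², (xy)¹¹ = x²y³, (xy)¹² = e.
So |⟨xy⟩| = ord(xy) = 12. With |G| = 12, by Lagrange [G : ⟨xy⟩] = 12/12 = 1.

Answer: 1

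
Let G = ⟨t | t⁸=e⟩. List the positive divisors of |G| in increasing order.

|G| = 8 = 2³. By Lagrange's theorem the order of any subgroup divides 8; the divisors of 8 are 1, 2, 4, 8.

Answer: 1, 2, 4, 8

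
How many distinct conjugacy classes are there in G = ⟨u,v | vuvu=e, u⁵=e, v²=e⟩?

The conjugacy classes (representative and size) are:
  [e] (size 1), [u] (size 2), [u²] (size 2), [v] (size 5).
Class equation: 1 + 2 + 2 + 5 = 10 = |G|. So G has 4 conjugacy classes.

Answer: 4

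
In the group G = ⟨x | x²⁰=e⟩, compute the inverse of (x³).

The order of (x³) is 20 (smallest k with (x³)ᵏ = e), so (x³)⁻¹ = (x³)¹⁹ = x¹⁷.
Check: (x³) · (x¹⁷) → (x³) · x¹⁷ = e, giving e as required.

Answer: x¹⁷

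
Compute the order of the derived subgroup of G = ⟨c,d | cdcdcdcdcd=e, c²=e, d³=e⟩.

G' = [G, G] is generated by all commutators. The generator-pair commutators are: [c, d] = cdcd².
The subgroup they normally generate is {e, c, d, d², cd, cdc, cdcd, cdcdc, d²cd²c, d²cd², d²c, cd², dc, dcd, dcdc, cd²cd²c, cd²cd², cd²c, d²cd, d²cdc, d²cdcd, dcd²cd², dcd²c, dcd², cdcd², cd²cd, cd²cdc, cd²cdcd, cdcd²cd², cdcd²c, d²cd²cd, cdcd²cd, cdcd²cdc, cdcd²cdcd, d²cd²cdcd², d²cd²cdc, d²cd²cdcd, d²cdcd²cd², d²cdcd²c, d²cdcd², dcdcd², dcd²cd, dcd²cdc, dcd²cdcd, dcdcd²cd², dcdcd²c, dcdcd²cd, cd²cdcd²cd², cd²cdcd²c, cd²cdcd², d²cdcd²cd, d²cdcd²cdc, dcd²cdcd²c, dcd²cdcd², cd²cdcd²cd, cd²cdcd²cdc, cdcd²cdcd²c, cdcd²cdcd², cdcd²cdcd²cd, dcd²cdcd²cd}, of order 60.
Check: |G/G'| = 60/60 = 1 is the order of the abelianisation.

Answer: 60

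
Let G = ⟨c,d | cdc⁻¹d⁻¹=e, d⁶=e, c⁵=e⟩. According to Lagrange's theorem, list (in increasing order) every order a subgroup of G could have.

|G| = 30 = 2 · 3 · 5. By Lagrange's theorem the order of any subgroup divides 30; the divisors of 30 are 1, 2, 3, 5, 6, 10, 15, 30.

Answer: 1, 2, 3, 5, 6, 10, 15, 30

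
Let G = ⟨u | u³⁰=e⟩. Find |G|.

G is generated by a single element, so G is cyclic. The relator gives u³⁰ = e and no smaller power is forced to be e, so the 30 powers {e, u, u², u³, u⁴, u⁵, u⁶, u⁷, u⁸, u⁹, u²², u²³, u²¹, u²⁰, u²⁴, u²⁵, u²⁶, u²⁷, u²⁸, u²⁹, u¹², u¹³, u¹¹, u¹⁰, u¹⁴, u¹⁵, u¹⁶, u¹⁷, u¹⁸, u¹⁹} are distinct. Hence |G| = 30.

Answer: 30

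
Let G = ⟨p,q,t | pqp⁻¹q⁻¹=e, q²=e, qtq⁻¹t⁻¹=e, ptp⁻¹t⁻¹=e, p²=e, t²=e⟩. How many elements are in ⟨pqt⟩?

|⟨pqt⟩| equals the order of pqt. Compute successive powers until reaching e:
  (pqt)¹ = pqt, (pqt)² = e.
The smallest positive k with (pqt)ᵏ = e is 2, so |⟨pqt⟩| = 2.

Answer: 2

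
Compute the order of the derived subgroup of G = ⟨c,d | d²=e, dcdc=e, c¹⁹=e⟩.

G' = [G, G] is generated by all commutators. The generator-pair commutators are: [c, d] = c².
The subgroup they normally generate is {e, c, c², c³, c⁴, c⁵, c⁶, c⁷, c⁸, c⁹, c¹⁰, c¹¹, c¹², c¹³, c¹⁴, c¹⁵, c¹⁶, c¹⁷, c¹⁸}, of order 19.
Check: |G/G'| = 38/19 = 2 is the order of the abelianisation.

Answer: 19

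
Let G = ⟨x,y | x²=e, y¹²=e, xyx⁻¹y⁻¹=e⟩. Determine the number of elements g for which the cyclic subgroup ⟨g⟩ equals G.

⟨g⟩ = G would require ord(g) = |G| = 24, but the maximum element order in G is 12 < 24. So G is not cyclic and no single element generates it: the count is 0.

Answer: 0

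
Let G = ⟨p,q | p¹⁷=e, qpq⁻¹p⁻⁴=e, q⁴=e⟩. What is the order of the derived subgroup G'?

G' = [G, G] is generated by all commutators. The generator-pair commutators are: [p, q] = p¹⁴.
The subgroup they normally generate is {e, p, p², p³, p⁴, p⁵, p⁶, p⁷, p⁸, p⁹, p¹⁰, p¹¹, p¹², p¹³, p¹⁴, p¹⁵, p¹⁶}, of order 17.
Check: |G/G'| = 68/17 = 4 is the order of the abelianisation.

Answer: 17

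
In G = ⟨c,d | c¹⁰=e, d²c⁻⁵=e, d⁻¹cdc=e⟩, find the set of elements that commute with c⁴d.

⟨c⁴d⟩ ⊆ C_G(c⁴d) since powers of c⁴d commute with c⁴d; so |C_G(c⁴d)| ≥ |⟨c⁴d⟩| = 4.
By orbit–stabilizer, |C_G(c⁴d)| = |G| / |conj. class of c⁴d| = 20 / 5 = 4.
The 4 elements commuting with c⁴d are {e, c⁵, c⁴d, c⁴d⁻¹}.

Answer: {e, c⁵, c⁴d, c⁴d⁻¹}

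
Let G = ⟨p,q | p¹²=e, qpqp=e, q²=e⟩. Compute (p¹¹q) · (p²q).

Compute (p¹¹q) · (p²q) by multiplying left to right and reducing via the relations at each step:
  (p¹¹q) · p² = p⁹q
  (p⁹q) · q = p⁹

Answer: p⁹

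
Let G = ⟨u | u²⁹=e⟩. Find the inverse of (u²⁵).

The order of (u²⁵) is 29 (smallest k with (u²⁵)ᵏ = e), so (u²⁵)⁻¹ = (u²⁵)²⁸ = u⁴.
Check: (u²⁵) · (u⁴) → (u²⁵) · u⁴ = e, giving e as required.

Answer: u⁴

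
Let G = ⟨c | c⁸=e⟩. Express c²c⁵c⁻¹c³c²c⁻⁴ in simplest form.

Multiply left to right, reducing at each step:
  (c²) · c⁵ = c⁷
  (c⁷) · c⁻¹ = c⁶
  (c⁶) · c³ = c
  c · c² = c³
  (c³) · c⁻⁴ = c⁷

Answer: c⁷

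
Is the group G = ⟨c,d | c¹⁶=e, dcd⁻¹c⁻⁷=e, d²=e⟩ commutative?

c·d = cd but d·c = c⁷d, so c·d ≠ d·c and G is not abelian.

Answer: No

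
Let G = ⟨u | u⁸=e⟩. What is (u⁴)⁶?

Compute successive powers of (u⁴), reducing at each step:
  (u⁴)²: (u⁴) · u⁴ = e
  (u⁴)³: e · u⁴ = u⁴
  (u⁴)⁴: (u⁴) · u⁴ = e
  (u⁴)⁵: e · u⁴ = u⁴
  (u⁴)⁶: (u⁴) · u⁴ = e

Answer: e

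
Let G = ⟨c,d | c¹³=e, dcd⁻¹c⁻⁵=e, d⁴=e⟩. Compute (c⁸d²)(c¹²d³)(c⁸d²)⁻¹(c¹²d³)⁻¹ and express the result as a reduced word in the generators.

[(c⁸d²), (c¹²d³)] = (c⁸d²)·(c¹²d³)·(c⁸d²)⁻¹·(c¹²d³)⁻¹.
  (c⁸d²) · (c¹²d³) = c⁹d
  (c⁹d) · (c⁸d²) = c¹⁰d³
  (c¹⁰d³) · (c⁵d) = c¹¹

Answer: c¹¹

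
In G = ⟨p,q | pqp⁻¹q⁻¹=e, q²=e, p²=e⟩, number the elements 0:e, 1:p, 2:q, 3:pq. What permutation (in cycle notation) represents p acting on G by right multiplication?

(0 1)(2 3)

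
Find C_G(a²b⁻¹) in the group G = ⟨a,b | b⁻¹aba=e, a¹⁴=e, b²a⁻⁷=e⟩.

⟨a²b⁻¹⟩ ⊆ C_G(a²b⁻¹) since powers of a²b⁻¹ commute with a²b⁻¹; so |C_G(a²b⁻¹)| ≥ |⟨a²b⁻¹⟩| = 4.
By orbit–stabilizer, |C_G(a²b⁻¹)| = |G| / |conj. class of a²b⁻¹| = 28 / 7 = 4.
The 4 elements commuting with a²b⁻¹ are {e, a⁷, a²b, a²b⁻¹}.

Answer: {e, a⁷, a²b, a²b⁻¹}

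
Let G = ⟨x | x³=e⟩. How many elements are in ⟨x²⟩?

|⟨x²⟩| equals the order of x². Compute successive powers until reaching e:
  (x²)¹ = x², (x²)² = x, (x²)³ = e.
The smallest positive k with (x²)ᵏ = e is 3, so |⟨x²⟩| = 3.

Answer: 3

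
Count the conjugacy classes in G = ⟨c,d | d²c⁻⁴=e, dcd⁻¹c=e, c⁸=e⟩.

The conjugacy classes (representative and size) are:
  [e] (size 1), [c⁷] (size 2), [c²] (size 2), [c⁵] (size 2), [c⁴] (size 1), [c²d⁻¹] (size 4), [c³d] (size 4).
Class equation: 1 + 2 + 2 + 2 + 1 + 4 + 4 = 16 = |G|. So G has 7 conjugacy classes.

Answer: 7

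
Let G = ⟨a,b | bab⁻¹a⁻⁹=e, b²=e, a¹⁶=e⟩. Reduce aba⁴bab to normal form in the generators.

Multiply left to right, reducing at each step:
  a · b = ab
  (ab) · a⁴ = a⁵b
  (a⁵b) · b = a⁵
  (a⁵) · a = a⁶
  (a⁶) · b = a⁶b

Answer: a⁶b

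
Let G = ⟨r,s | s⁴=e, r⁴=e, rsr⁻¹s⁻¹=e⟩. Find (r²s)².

Compute successive powers of (r²s), reducing at each step:
  (r²s)²: (r²s) · r² = s;   s · s = s²

Answer: s²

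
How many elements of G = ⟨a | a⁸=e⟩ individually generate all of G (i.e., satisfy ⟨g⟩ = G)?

G is cyclic of order 8. An element generates G iff its order is 8, and a cyclic group of order 8 has exactly φ(8) = 4 such elements.

Answer: 4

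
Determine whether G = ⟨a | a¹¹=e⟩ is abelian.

G has a single generator, so G is cyclic and hence abelian.

Answer: Yes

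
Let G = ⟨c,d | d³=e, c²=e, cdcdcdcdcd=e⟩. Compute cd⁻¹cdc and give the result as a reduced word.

Multiply left to right, reducing at each step:
  c · d⁻¹ = cd²
  (cd²) · c = cd²c
  (cd²c) · d = cd²cd
  (cd²cd) · c = cd²cdc

Answer: cd²cdc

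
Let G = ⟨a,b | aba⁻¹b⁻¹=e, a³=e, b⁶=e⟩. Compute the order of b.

Compute successive powers until reaching e:
  b¹ = b, b² = b², b³ = b³, b⁴ = b⁴, b⁵ = b⁵, b⁶ = e.
The smallest positive k with bᵏ = e is 6.

Answer: 6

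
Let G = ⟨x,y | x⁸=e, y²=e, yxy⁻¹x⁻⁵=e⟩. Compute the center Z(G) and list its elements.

An element z ∈ Z(G) iff z commutes with every generator.
For example x² is central: (x²)·x = x³ = x·(x²); (x²)·y = x²y = y·(x²).
Whereas x ∉ Z(G) since x·y = xy ≠ x⁵y = y·x.
Checking each of the 16 elements this way gives Z(G) = {e, x², x⁴, x⁶}, of order 4.

Answer: {e, x², x⁴, x⁶}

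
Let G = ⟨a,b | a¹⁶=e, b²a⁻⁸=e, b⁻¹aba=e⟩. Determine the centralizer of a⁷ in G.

⟨a⁷⟩ ⊆ C_G(a⁷) since powers of a⁷ commute with a⁷; so |C_G(a⁷)| ≥ |⟨a⁷⟩| = 16.
By orbit–stabilizer, |C_G(a⁷)| = |G| / |conj. class of a⁷| = 32 / 2 = 16.
The 16 elements commuting with a⁷ are {e, a, a², a³, a⁴, a⁵, a⁶, a⁷, a⁸, a⁹, a¹⁰, a¹¹, a¹², a¹³, a¹⁴, a¹⁵}.

Answer: {e, a, a², a³, a⁴, a⁵, a⁶, a⁷, a⁸, a⁹, a¹⁰, a¹¹, a¹², a¹³, a¹⁴, a¹⁵}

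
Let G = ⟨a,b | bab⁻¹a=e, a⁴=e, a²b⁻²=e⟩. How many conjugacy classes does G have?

The conjugacy classes (representative and size) are:
  [e] (size 1), [a³] (size 2), [a²] (size 1), [b⁻¹] (size 2), [ab] (size 2).
Class equation: 1 + 2 + 1 + 2 + 2 = 8 = |G|. So G has 5 conjugacy classes.

Answer: 5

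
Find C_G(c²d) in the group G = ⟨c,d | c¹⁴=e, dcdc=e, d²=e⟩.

⟨c²d⟩ ⊆ C_G(c²d) since powers of c²d commute with c²d; so |C_G(c²d)| ≥ |⟨c²d⟩| = 2.
By orbit–stabilizer, |C_G(c²d)| = |G| / |conj. class of c²d| = 28 / 7 = 4.
The 4 elements commuting with c²d are {e, c⁷, c²d, c⁹d}.

Answer: {e, c⁷, c²d, c⁹d}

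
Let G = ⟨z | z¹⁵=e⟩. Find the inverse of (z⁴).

The order of (z⁴) is 15 (smallest k with (z⁴)ᵏ = e), so (z⁴)⁻¹ = (z⁴)¹⁴ = z¹¹.
Check: (z⁴) · (z¹¹) → (z⁴) · z¹¹ = e, giving e as required.

Answer: z¹¹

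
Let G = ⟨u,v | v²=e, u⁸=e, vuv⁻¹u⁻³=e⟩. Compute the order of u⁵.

Compute successive powers until reaching e:
  (u⁵)¹ = u⁵, (u⁵)² = u², (u⁵)³ = u⁷, (u⁵)⁴ = u⁴, (u⁵)⁵ = u, (u⁵)⁶ = u⁶, (u⁵)⁷ = u³, (u⁵)⁸ = e.
The smallest positive k with (u⁵)ᵏ = e is 8.

Answer: 8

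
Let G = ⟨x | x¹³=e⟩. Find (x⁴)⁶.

Compute successive powers of (x⁴), reducing at each step:
  (x⁴)²: (x⁴) · x⁴ = x⁸
  (x⁴)³: (x⁸) · x⁴ = x¹²
  (x⁴)⁴: (x¹²) · x⁴ = x³
  (x⁴)⁵: (x³) · x⁴ = x⁷
  (x⁴)⁶: (x⁷) · x⁴ = x¹¹

Answer: x¹¹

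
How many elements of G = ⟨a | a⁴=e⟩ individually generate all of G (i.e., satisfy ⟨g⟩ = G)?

G is cyclic of order 4. An element generates G iff its order is 4, and a cyclic group of order 4 has exactly φ(4) = 2 such elements.

Answer: 2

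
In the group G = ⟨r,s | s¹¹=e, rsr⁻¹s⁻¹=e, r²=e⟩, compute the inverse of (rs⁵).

The order of (rs⁵) is 22 (smallest k with (rs⁵)ᵏ = e), so (rs⁵)⁻¹ = (rs⁵)²¹ = rs⁶.
Check: (rs⁵) · (rs⁶) → (rs⁵) · r = s⁵;   (s⁵) · s⁶ = e, giving e as required.

Answer: rs⁶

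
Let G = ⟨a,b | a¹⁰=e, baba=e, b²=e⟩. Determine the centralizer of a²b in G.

⟨a²b⟩ ⊆ C_G(a²b) since powers of a²b commute with a²b; so |C_G(a²b)| ≥ |⟨a²b⟩| = 2.
By orbit–stabilizer, |C_G(a²b)| = |G| / |conj. class of a²b| = 20 / 5 = 4.
The 4 elements commuting with a²b are {e, a⁵, a²b, a⁷b}.

Answer: {e, a⁵, a²b, a⁷b}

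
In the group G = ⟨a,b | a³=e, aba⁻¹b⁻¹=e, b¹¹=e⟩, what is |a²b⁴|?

Compute successive powers until reaching e:
  (a²b⁴)¹ = a²b⁴, (a²b⁴)² = ab⁸, (a²b⁴)³ = b, (a²b⁴)⁴ = a²b⁵, (a²b⁴)⁵ = ab⁹, (a²b⁴)⁶ = b², (a²b⁴)⁷ = a²b⁶, (a²b⁴)⁸ = ab¹⁰, (a²b⁴)⁹ = b³, (a²b⁴)¹⁰ = a²b⁷, (a²b⁴)¹¹ = a, (a²b⁴)¹² = b⁴, (a²b⁴)¹³ = a²b⁸, (a²b⁴)¹⁴ = ab, (a²b⁴)¹⁵ = b⁵, (a²b⁴)¹⁶ = a²b⁹, (a²b⁴)¹⁷ = ab², (a²b⁴)¹⁸ = b⁶, (a²b⁴)¹⁹ = a²b¹⁰, (a²b⁴)²⁰ = ab³, (a²b⁴)²¹ = b⁷, (a²b⁴)²² = a², (a²b⁴)²³ = ab⁴, (a²b⁴)²⁴ = b⁸, (a²b⁴)²⁵ = a²b, (a²b⁴)²⁶ = ab⁵, (a²b⁴)²⁷ = b⁹, (a²b⁴)²⁸ = a²b², (a²b⁴)²⁹ = ab⁶, (a²b⁴)³⁰ = b¹⁰, (a²b⁴)³¹ = a²b³, (a²b⁴)³² = ab⁷, (a²b⁴)³³ = e.
The smallest positive k with (a²b⁴)ᵏ = e is 33.

Answer: 33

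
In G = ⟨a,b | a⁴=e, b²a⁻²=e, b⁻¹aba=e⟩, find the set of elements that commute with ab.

⟨ab⟩ ⊆ C_G(ab) since powers of ab commute with ab; so |C_G(ab)| ≥ |⟨ab⟩| = 4.
By orbit–stabilizer, |C_G(ab)| = |G| / |conj. class of ab| = 8 / 2 = 4.
The 4 elements commuting with ab are {e, a², ab, ab⁻¹}.

Answer: {e, a², ab, ab⁻¹}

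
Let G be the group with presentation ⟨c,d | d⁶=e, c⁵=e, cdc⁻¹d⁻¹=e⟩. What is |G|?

Enumerate words in the generators, reducing via the relations: the distinct elements are
  {c, d, e, cd, c², c³, c⁴, d², d³, d⁴, d⁵, cd², cd³, cd⁴, cd⁵, c²d, c³d, c⁴d, c²d², c²d³, c²d⁴, c²d⁵, c³d², c³d³, c³d⁴, c³d⁵, c⁴d², c⁴d³, c⁴d⁴, c⁴d⁵}.
No further products give new elements, so |G| = 30.

Answer: 30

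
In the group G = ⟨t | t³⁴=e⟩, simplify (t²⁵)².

Compute successive powers of (t²⁵), reducing at each step:
  (t²⁵)²: (t²⁵) · t²⁵ = t¹⁶

Answer: t¹⁶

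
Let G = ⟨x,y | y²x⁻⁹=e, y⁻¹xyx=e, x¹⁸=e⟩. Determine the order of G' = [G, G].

G' = [G, G] is generated by all commutators. The generator-pair commutators are: [x, y] = x².
The subgroup they normally generate is {e, x², x⁴, x⁶, x⁸, x¹⁰, x¹², x¹⁴, x¹⁶}, of order 9.
Check: |G/G'| = 36/9 = 4 is the order of the abelianisation.

Answer: 9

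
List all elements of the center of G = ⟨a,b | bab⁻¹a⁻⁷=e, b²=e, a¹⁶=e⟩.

An element z ∈ Z(G) iff z commutes with every generator.
For example a⁸ is central: (a⁸)·a = a⁹ = a·(a⁸); (a⁸)·b = a⁸b = b·(a⁸).
Whereas a ∉ Z(G) since a·b = ab ≠ a⁷b = b·a.
Checking each of the 32 elements this way gives Z(G) = {e, a⁸}, of order 2.

Answer: {e, a⁸}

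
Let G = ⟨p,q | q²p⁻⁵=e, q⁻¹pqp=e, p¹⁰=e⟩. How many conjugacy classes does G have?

The conjugacy classes (representative and size) are:
  [e] (size 1), [p] (size 2), [p⁸] (size 2), [p⁷] (size 2), [p⁴] (size 2), [p⁵] (size 1), [p⁴q] (size 5), [p²q⁻¹] (size 5).
Class equation: 1 + 2 + 2 + 2 + 2 + 1 + 5 + 5 = 20 = |G|. So G has 8 conjugacy classes.

Answer: 8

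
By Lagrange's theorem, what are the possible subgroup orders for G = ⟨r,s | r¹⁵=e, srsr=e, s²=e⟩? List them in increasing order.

|G| = 30 = 2 · 3 · 5. By Lagrange's theorem the order of any subgroup divides 30; the divisors of 30 are 1, 2, 3, 5, 6, 10, 15, 30.

Answer: 1, 2, 3, 5, 6, 10, 15, 30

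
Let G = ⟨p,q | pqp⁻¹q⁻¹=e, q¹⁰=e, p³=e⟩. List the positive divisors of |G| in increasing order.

|G| = 30 = 2 · 3 · 5. By Lagrange's theorem the order of any subgroup divides 30; the divisors of 30 are 1, 2, 3, 5, 6, 10, 15, 30.

Answer: 1, 2, 3, 5, 6, 10, 15, 30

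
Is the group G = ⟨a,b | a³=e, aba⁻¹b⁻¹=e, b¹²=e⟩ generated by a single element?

|G| = 36, but the maximum element order in G is 12 < 36. No single element generates all of G, so G is not cyclic.

Answer: No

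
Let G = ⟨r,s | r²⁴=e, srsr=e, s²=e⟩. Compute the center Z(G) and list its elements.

An element z ∈ Z(G) iff z commutes with every generator.
For example r¹² is central: (r¹²)·r = r¹³ = r·(r¹²); (r¹²)·s = r¹²s = s·(r¹²).
Whereas r ∉ Z(G) since r·s = rs ≠ r²³s = s·r.
Checking each of the 48 elements this way gives Z(G) = {e, r¹²}, of order 2.

Answer: {e, r¹²}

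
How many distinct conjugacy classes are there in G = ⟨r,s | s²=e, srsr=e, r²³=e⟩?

The conjugacy classes (representative and size) are:
  [e] (size 1), [r] (size 2), [r²¹] (size 2), [r²⁰] (size 2), [r⁴] (size 2), [r¹⁸] (size 2), [r⁶] (size 2), [r¹⁶] (size 2), [r⁸] (size 2), [r⁹] (size 2), [r¹⁰] (size 2), [r¹²] (size 2), [r¹⁸s] (size 23).
Class equation: 1 + 2 + 2 + 2 + 2 + 2 + 2 + 2 + 2 + 2 + 2 + 2 + 23 = 46 = |G|. So G has 13 conjugacy classes.

Answer: 13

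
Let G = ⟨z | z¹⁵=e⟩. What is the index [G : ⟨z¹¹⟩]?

First find ord(z¹¹) by computing successive powers:
  (z¹¹)¹ = z¹¹, (z¹¹)² = z⁷, (z¹¹)³ = z³, (z¹¹)⁴ = z¹⁴, (z¹¹)⁵ = z¹⁰, (z¹¹)⁶ = z⁶, (z¹¹)⁷ = z², (z¹¹)⁸ = z¹³, (z¹¹)⁹ = z⁹, (z¹¹)¹⁰ = z⁵, (z¹¹)¹¹ = z, (z¹¹)¹² = z¹², (z¹¹)¹³ = z⁸, (z¹¹)¹⁴ = z⁴, (z¹¹)¹⁵ = e.
So |⟨z¹¹⟩| = ord(z¹¹) = 15. With |G| = 15, by Lagrange [G : ⟨z¹¹⟩] = 15/15 = 1.

Answer: 1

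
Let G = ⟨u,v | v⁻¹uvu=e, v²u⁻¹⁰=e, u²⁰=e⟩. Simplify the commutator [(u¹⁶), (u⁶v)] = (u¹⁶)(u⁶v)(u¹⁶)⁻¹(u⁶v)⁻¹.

[(u¹⁶), (u⁶v)] = (u¹⁶)·(u⁶v)·(u¹⁶)⁻¹·(u⁶v)⁻¹.
  (u¹⁶) · (u⁶v) = u²v
  (u²v) · (u⁴) = u⁸v⁻¹
  (u⁸v⁻¹) · (u⁶v⁻¹) = u¹²

Answer: u¹²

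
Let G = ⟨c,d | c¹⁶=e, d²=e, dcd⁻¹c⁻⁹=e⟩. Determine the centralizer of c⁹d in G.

⟨c⁹d⟩ ⊆ C_G(c⁹d) since powers of c⁹d commute with c⁹d; so |C_G(c⁹d)| ≥ |⟨c⁹d⟩| = 16.
By orbit–stabilizer, |C_G(c⁹d)| = |G| / |conj. class of c⁹d| = 32 / 2 = 16.
The 16 elements commuting with c⁹d are {e, c², c⁴, c⁶, c⁸, c¹⁰, c¹², c¹⁴, c⁹d, cd, c¹¹d, c³d, c¹³d, c⁵d, c¹⁵d, c⁷d}.

Answer: {e, c², c⁴, c⁶, c⁸, c¹⁰, c¹², c¹⁴, c⁹d, cd, c¹¹d, c³d, c¹³d, c⁵d, c¹⁵d, c⁷d}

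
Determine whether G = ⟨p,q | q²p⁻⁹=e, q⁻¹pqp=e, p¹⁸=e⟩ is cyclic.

Every cyclic group is abelian. But p·q = pq while q·p = p⁸q⁻¹, so p·q ≠ q·p and G is not abelian. Hence G is not cyclic.

Answer: No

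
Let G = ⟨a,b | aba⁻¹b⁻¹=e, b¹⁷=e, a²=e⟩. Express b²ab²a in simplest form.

Multiply left to right, reducing at each step:
  (b²) · a = ab²
  (ab²) · b² = ab⁴
  (ab⁴) · a = b⁴

Answer: b⁴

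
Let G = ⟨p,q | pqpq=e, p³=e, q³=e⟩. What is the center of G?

An element z ∈ Z(G) iff z commutes with every generator.
For example e is central: e·p = p = p·e; e·q = q = q·e.
Whereas p ∉ Z(G) since p·q = pq ≠ p²q² = q·p.
Checking each of the 12 elements this way gives Z(G) = {e}, of order 1.

Answer: {e}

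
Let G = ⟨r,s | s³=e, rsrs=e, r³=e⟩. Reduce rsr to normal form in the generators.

Multiply left to right, reducing at each step:
  r · s = rs
  (rs) · r = s²

Answer: s²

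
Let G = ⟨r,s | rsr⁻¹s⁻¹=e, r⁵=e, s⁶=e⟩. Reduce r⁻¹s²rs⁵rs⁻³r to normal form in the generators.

Multiply left to right, reducing at each step:
  (r⁴) · s² = r⁴s²
  (r⁴s²) · r = s²
  (s²) · s⁵ = s
  s · r = rs
  (rs) · s⁻³ = rs⁴
  (rs⁴) · r = r²s⁴

Answer: r²s⁴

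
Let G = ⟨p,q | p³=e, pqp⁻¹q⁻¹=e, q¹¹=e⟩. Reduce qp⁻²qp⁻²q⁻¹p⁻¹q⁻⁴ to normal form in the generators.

Multiply left to right, reducing at each step:
  q · p⁻² = pq
  (pq) · q = pq²
  (pq²) · p⁻² = p²q²
  (p²q²) · q⁻¹ = p²q
  (p²q) · p⁻¹ = pq
  (pq) · q⁻⁴ = pq⁸

Answer: pq⁸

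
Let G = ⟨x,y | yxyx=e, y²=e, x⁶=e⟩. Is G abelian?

x·y = xy but y·x = x⁵y, so x·y ≠ y·x and G is not abelian.

Answer: No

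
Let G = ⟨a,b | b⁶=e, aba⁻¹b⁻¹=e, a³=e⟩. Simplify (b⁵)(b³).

Compute (b⁵) · (b³) by multiplying left to right and reducing via the relations at each step:
  (b⁵) · b³ = b²

Answer: b²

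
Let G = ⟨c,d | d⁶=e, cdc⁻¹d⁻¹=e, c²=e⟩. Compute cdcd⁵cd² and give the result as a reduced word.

Multiply left to right, reducing at each step:
  c · d = cd
  (cd) · c = d
  d · d⁵ = e
  e · c = c
  c · d² = cd²

Answer: cd²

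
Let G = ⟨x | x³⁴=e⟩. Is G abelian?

G has a single generator, so G is cyclic and hence abelian.

Answer: Yes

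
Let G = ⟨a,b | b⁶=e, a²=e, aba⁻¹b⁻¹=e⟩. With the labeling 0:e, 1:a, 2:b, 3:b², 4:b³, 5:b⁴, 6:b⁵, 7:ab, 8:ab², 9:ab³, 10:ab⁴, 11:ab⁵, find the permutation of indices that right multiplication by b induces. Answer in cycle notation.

(0 2 3 4 5 6)(1 7 8 9 10 11)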